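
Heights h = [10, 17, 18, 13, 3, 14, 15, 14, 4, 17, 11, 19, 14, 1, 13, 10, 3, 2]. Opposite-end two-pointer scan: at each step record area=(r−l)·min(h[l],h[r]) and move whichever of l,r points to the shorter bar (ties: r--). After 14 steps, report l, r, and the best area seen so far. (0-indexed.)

[0,17] min(10,2)*17=34 best=34 * → r--
[0,16] min(10,3)*16=48 best=48 * → r--
[0,15] min(10,10)*15=150 best=150 * → r--
[0,14] min(10,13)*14=140 best=150 → l++
[1,14] min(17,13)*13=169 best=169 * → r--
[1,13] min(17,1)*12=12 best=169 → r--
[1,12] min(17,14)*11=154 best=169 → r--
[1,11] min(17,19)*10=170 best=170 * → l++
[2,11] min(18,19)*9=162 best=170 → l++
[3,11] min(13,19)*8=104 best=170 → l++
[4,11] min(3,19)*7=21 best=170 → l++
[5,11] min(14,19)*6=84 best=170 → l++
[6,11] min(15,19)*5=75 best=170 → l++
[7,11] min(14,19)*4=56 best=170 → l++

l=8, r=11, best area=170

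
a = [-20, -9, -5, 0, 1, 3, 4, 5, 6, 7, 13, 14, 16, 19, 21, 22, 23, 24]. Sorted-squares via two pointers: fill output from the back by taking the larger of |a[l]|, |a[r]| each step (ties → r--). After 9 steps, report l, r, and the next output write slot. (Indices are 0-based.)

l=0 r=17: |-20|<=|24| out[17]=576, r--
l=0 r=16: |-20|<=|23| out[16]=529, r--
l=0 r=15: |-20|<=|22| out[15]=484, r--
l=0 r=14: |-20|<=|21| out[14]=441, r--
l=0 r=13: |-20|>|19| out[13]=400, l++
l=1 r=13: |-9|<=|19| out[12]=361, r--
l=1 r=12: |-9|<=|16| out[11]=256, r--
l=1 r=11: |-9|<=|14| out[10]=196, r--
l=1 r=10: |-9|<=|13| out[9]=169, r--

l=1, r=9, next write slot=8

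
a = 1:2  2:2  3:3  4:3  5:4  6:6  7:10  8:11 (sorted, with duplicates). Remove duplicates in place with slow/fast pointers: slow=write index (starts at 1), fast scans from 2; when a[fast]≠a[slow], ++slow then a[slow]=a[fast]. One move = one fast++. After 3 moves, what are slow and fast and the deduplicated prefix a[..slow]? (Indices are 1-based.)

(s=1,f=2) a[fast]=2=a[slow] dup → fast++
(s=1,f=3) a[fast]=3≠a[slow]=2 write a[2]=3 → slow++,fast++
(s=2,f=4) a[fast]=3=a[slow] dup → fast++

slow=2, fast=5, prefix=[2, 3]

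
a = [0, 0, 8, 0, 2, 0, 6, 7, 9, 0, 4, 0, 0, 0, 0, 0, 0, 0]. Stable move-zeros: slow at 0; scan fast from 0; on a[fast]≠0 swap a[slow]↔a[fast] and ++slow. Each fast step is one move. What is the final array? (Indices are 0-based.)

(s=0,f=0) a[fast]=0 → fast++
(s=0,f=1) a[fast]=0 → fast++
(s=0,f=2) a[fast]=8≠0 swap→a[0]=8 → slow++,fast++
(s=1,f=3) a[fast]=0 → fast++
(s=1,f=4) a[fast]=2≠0 swap→a[1]=2 → slow++,fast++
(s=2,f=5) a[fast]=0 → fast++
(s=2,f=6) a[fast]=6≠0 swap→a[2]=6 → slow++,fast++
(s=3,f=7) a[fast]=7≠0 swap→a[3]=7 → slow++,fast++
(s=4,f=8) a[fast]=9≠0 swap→a[4]=9 → slow++,fast++
(s=5,f=9) a[fast]=0 → fast++
(s=5,f=10) a[fast]=4≠0 swap→a[5]=4 → slow++,fast++
(s=6,f=11) a[fast]=0 → fast++
(s=6,f=12) a[fast]=0 → fast++
(s=6,f=13) a[fast]=0 → fast++
(s=6,f=14) a[fast]=0 → fast++
(s=6,f=15) a[fast]=0 → fast++
(s=6,f=16) a[fast]=0 → fast++
(s=6,f=17) a[fast]=0 → fast++

[8, 2, 6, 7, 9, 4, 0, 0, 0, 0, 0, 0, 0, 0, 0, 0, 0, 0]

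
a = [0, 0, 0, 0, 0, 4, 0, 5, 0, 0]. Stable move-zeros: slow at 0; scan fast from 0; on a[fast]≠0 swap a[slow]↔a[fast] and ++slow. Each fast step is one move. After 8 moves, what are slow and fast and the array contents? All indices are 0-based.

slow=0 fast=0: a[fast]=0, fast++
slow=0 fast=1: a[fast]=0, fast++
slow=0 fast=2: a[fast]=0, fast++
slow=0 fast=3: a[fast]=0, fast++
slow=0 fast=4: a[fast]=0, fast++
slow=0 fast=5: a[fast]=4≠0 swap→a[0]=4, slow++,fast++
slow=1 fast=6: a[fast]=0, fast++
slow=1 fast=7: a[fast]=5≠0 swap→a[1]=5, slow++,fast++

slow=2, fast=8, a=[4, 5, 0, 0, 0, 0, 0, 0, 0, 0]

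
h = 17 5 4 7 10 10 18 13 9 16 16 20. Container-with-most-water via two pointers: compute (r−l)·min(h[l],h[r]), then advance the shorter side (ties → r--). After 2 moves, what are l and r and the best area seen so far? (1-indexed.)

l=1 r=12: min(17,20)*11=187 best=187 *, l++
l=2 r=12: min(5,20)*10=50 best=187, l++

l=3, r=12, best area=187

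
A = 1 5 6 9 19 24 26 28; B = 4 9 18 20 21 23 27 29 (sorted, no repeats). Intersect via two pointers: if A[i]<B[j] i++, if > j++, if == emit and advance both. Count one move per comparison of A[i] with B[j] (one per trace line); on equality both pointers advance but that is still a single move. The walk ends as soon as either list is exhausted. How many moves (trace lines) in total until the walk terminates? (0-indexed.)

i=0 j=0: 1<4, i++
i=1 j=0: 5>4, j++
i=1 j=1: 5<9, i++
i=2 j=1: 6<9, i++
i=3 j=1: 9==9 emit, i++,j++
i=4 j=2: 19>18, j++
i=4 j=3: 19<20, i++
i=5 j=3: 24>20, j++
i=5 j=4: 24>21, j++
i=5 j=5: 24>23, j++
i=5 j=6: 24<27, i++
i=6 j=6: 26<27, i++
i=7 j=6: 28>27, j++
i=7 j=7: 28<29, i++

14 moves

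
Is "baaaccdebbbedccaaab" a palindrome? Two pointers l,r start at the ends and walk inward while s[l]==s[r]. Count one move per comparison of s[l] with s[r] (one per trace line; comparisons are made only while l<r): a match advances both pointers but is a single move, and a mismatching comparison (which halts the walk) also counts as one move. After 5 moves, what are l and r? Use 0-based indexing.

l=5, r=13

[0,18] 'b'=='b' → l++,r--
[1,17] 'a'=='a' → l++,r--
[2,16] 'a'=='a' → l++,r--
[3,15] 'a'=='a' → l++,r--
[4,14] 'c'=='c' → l++,r--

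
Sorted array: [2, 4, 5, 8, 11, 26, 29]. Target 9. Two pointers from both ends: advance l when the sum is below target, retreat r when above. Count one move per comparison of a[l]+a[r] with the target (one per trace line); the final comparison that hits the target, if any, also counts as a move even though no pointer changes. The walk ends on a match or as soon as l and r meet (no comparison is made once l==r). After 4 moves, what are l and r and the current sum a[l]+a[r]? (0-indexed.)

[0,6] 2+29=31 >9 → r--
[0,5] 2+26=28 >9 → r--
[0,4] 2+11=13 >9 → r--
[0,3] 2+8=10 >9 → r--

l=0, r=2, sum=7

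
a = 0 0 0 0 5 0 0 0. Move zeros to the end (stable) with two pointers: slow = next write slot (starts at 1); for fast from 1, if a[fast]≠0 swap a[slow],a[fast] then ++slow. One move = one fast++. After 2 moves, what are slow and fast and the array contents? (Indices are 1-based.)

slow=1, fast=3, a=[0, 0, 0, 0, 5, 0, 0, 0]

slow=1 fast=1: a[fast]=0, fast++
slow=1 fast=2: a[fast]=0, fast++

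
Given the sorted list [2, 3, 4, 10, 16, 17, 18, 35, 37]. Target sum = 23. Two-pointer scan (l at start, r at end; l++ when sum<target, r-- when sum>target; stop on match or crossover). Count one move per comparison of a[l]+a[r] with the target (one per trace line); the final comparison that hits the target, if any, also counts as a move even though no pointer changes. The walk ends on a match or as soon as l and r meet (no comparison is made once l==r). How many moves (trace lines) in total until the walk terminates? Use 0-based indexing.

8 moves

[0,8] 2+37=39 >23 → r--
[0,7] 2+35=37 >23 → r--
[0,6] 2+18=20 <23 → l++
[1,6] 3+18=21 <23 → l++
[2,6] 4+18=22 <23 → l++
[3,6] 10+18=28 >23 → r--
[3,5] 10+17=27 >23 → r--
[3,4] 10+16=26 >23 → r--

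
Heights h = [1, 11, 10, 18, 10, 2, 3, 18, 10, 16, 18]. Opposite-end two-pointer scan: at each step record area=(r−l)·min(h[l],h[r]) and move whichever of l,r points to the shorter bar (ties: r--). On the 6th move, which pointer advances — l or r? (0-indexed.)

r

[0,10] min(1,18)*10=10 best=10 * → l++
[1,10] min(11,18)*9=99 best=99 * → l++
[2,10] min(10,18)*8=80 best=99 → l++
[3,10] min(18,18)*7=126 best=126 * → r--
[3,9] min(18,16)*6=96 best=126 → r--
[3,8] min(18,10)*5=50 best=126 → r--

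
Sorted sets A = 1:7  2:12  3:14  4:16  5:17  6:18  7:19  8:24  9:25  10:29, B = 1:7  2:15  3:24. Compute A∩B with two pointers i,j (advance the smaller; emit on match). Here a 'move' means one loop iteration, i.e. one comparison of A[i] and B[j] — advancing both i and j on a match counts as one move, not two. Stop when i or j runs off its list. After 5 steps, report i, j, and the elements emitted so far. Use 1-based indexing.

i=5, j=3, emitted=[7]

[i=1,j=1] 7==7 emit → i++,j++
[i=2,j=2] 12<15 → i++
[i=3,j=2] 14<15 → i++
[i=4,j=2] 16>15 → j++
[i=4,j=3] 16<24 → i++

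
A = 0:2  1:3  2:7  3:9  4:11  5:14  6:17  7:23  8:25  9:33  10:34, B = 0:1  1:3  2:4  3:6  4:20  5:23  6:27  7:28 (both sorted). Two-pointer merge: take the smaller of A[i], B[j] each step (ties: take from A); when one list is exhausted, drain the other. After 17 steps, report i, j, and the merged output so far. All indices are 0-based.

i=0 j=0: A[i]=2>B[j]=1 take 1, j++
i=0 j=1: A[i]=2<=B[j]=3 take 2, i++
i=1 j=1: A[i]=3<=B[j]=3 take 3, i++
i=2 j=1: A[i]=7>B[j]=3 take 3, j++
i=2 j=2: A[i]=7>B[j]=4 take 4, j++
i=2 j=3: A[i]=7>B[j]=6 take 6, j++
i=2 j=4: A[i]=7<=B[j]=20 take 7, i++
i=3 j=4: A[i]=9<=B[j]=20 take 9, i++
i=4 j=4: A[i]=11<=B[j]=20 take 11, i++
i=5 j=4: A[i]=14<=B[j]=20 take 14, i++
i=6 j=4: A[i]=17<=B[j]=20 take 17, i++
i=7 j=4: A[i]=23>B[j]=20 take 20, j++
i=7 j=5: A[i]=23<=B[j]=23 take 23, i++
i=8 j=5: A[i]=25>B[j]=23 take 23, j++
i=8 j=6: A[i]=25<=B[j]=27 take 25, i++
i=9 j=6: A[i]=33>B[j]=27 take 27, j++
i=9 j=7: A[i]=33>B[j]=28 take 28, j++

i=9, j=8, merged so far=[1, 2, 3, 3, 4, 6, 7, 9, 11, 14, 17, 20, 23, 23, 25, 27, 28]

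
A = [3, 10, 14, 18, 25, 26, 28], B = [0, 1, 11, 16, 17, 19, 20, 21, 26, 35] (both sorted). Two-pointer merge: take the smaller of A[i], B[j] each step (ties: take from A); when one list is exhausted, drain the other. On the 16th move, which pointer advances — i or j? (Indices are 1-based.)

i=1 j=1: A[i]=3>B[j]=0 take 0, j++
i=1 j=2: A[i]=3>B[j]=1 take 1, j++
i=1 j=3: A[i]=3<=B[j]=11 take 3, i++
i=2 j=3: A[i]=10<=B[j]=11 take 10, i++
i=3 j=3: A[i]=14>B[j]=11 take 11, j++
i=3 j=4: A[i]=14<=B[j]=16 take 14, i++
i=4 j=4: A[i]=18>B[j]=16 take 16, j++
i=4 j=5: A[i]=18>B[j]=17 take 17, j++
i=4 j=6: A[i]=18<=B[j]=19 take 18, i++
i=5 j=6: A[i]=25>B[j]=19 take 19, j++
i=5 j=7: A[i]=25>B[j]=20 take 20, j++
i=5 j=8: A[i]=25>B[j]=21 take 21, j++
i=5 j=9: A[i]=25<=B[j]=26 take 25, i++
i=6 j=9: A[i]=26<=B[j]=26 take 26, i++
i=7 j=9: A[i]=28>B[j]=26 take 26, j++
i=7 j=10: A[i]=28<=B[j]=35 take 28, i++

i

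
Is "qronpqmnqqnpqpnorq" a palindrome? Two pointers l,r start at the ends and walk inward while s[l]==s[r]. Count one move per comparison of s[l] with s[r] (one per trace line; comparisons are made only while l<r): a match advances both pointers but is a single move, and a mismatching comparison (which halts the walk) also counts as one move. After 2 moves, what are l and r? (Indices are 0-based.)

l=2, r=15

[0,17] 'q'=='q' → l++,r--
[1,16] 'r'=='r' → l++,r--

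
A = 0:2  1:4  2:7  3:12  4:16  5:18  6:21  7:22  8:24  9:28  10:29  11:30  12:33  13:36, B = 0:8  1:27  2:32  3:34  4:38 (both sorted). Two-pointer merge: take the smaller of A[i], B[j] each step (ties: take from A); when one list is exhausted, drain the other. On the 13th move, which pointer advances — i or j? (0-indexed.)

i=0 j=0: A[i]=2<=B[j]=8 take 2, i++
i=1 j=0: A[i]=4<=B[j]=8 take 4, i++
i=2 j=0: A[i]=7<=B[j]=8 take 7, i++
i=3 j=0: A[i]=12>B[j]=8 take 8, j++
i=3 j=1: A[i]=12<=B[j]=27 take 12, i++
i=4 j=1: A[i]=16<=B[j]=27 take 16, i++
i=5 j=1: A[i]=18<=B[j]=27 take 18, i++
i=6 j=1: A[i]=21<=B[j]=27 take 21, i++
i=7 j=1: A[i]=22<=B[j]=27 take 22, i++
i=8 j=1: A[i]=24<=B[j]=27 take 24, i++
i=9 j=1: A[i]=28>B[j]=27 take 27, j++
i=9 j=2: A[i]=28<=B[j]=32 take 28, i++
i=10 j=2: A[i]=29<=B[j]=32 take 29, i++

i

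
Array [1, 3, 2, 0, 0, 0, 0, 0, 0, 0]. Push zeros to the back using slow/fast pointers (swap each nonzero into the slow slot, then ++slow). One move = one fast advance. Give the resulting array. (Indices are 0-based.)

[1, 3, 2, 0, 0, 0, 0, 0, 0, 0]

slow=0 fast=0: a[fast]=1≠0 swap→a[0]=1, slow++,fast++
slow=1 fast=1: a[fast]=3≠0 swap→a[1]=3, slow++,fast++
slow=2 fast=2: a[fast]=2≠0 swap→a[2]=2, slow++,fast++
slow=3 fast=3: a[fast]=0, fast++
slow=3 fast=4: a[fast]=0, fast++
slow=3 fast=5: a[fast]=0, fast++
slow=3 fast=6: a[fast]=0, fast++
slow=3 fast=7: a[fast]=0, fast++
slow=3 fast=8: a[fast]=0, fast++
slow=3 fast=9: a[fast]=0, fast++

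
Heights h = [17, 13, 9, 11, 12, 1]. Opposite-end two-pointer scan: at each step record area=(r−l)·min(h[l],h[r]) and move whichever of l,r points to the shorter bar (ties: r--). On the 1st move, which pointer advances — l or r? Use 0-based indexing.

r

l=0 r=5: min(17,1)*5=5 best=5 *, r--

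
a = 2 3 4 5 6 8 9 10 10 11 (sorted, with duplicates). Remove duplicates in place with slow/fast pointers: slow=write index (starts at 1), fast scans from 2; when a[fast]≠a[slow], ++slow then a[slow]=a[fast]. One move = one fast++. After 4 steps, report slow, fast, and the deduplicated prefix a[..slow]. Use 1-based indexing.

slow=5, fast=6, prefix=[2, 3, 4, 5, 6]

(s=1,f=2) a[fast]=3≠a[slow]=2 write a[2]=3 → slow++,fast++
(s=2,f=3) a[fast]=4≠a[slow]=3 write a[3]=4 → slow++,fast++
(s=3,f=4) a[fast]=5≠a[slow]=4 write a[4]=5 → slow++,fast++
(s=4,f=5) a[fast]=6≠a[slow]=5 write a[5]=6 → slow++,fast++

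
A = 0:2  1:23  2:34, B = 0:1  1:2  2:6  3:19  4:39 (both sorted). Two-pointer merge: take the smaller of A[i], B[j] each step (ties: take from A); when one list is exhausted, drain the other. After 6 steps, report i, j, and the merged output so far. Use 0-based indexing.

[i=0,j=0] A[i]=2>B[j]=1 take 1 → j++
[i=0,j=1] A[i]=2<=B[j]=2 take 2 → i++
[i=1,j=1] A[i]=23>B[j]=2 take 2 → j++
[i=1,j=2] A[i]=23>B[j]=6 take 6 → j++
[i=1,j=3] A[i]=23>B[j]=19 take 19 → j++
[i=1,j=4] A[i]=23<=B[j]=39 take 23 → i++

i=2, j=4, merged so far=[1, 2, 2, 6, 19, 23]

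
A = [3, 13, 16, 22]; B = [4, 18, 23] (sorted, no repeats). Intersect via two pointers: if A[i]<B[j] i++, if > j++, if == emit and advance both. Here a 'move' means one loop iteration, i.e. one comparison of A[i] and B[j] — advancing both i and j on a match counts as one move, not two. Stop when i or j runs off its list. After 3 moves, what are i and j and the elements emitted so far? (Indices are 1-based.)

i=1 j=1: 3<4, i++
i=2 j=1: 13>4, j++
i=2 j=2: 13<18, i++

i=3, j=2, emitted=[]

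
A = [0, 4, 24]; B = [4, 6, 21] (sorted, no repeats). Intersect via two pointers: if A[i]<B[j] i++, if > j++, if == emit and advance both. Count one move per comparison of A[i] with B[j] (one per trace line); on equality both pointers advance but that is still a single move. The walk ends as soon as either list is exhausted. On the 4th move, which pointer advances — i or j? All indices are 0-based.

j

i=0 j=0: 0<4, i++
i=1 j=0: 4==4 emit, i++,j++
i=2 j=1: 24>6, j++
i=2 j=2: 24>21, j++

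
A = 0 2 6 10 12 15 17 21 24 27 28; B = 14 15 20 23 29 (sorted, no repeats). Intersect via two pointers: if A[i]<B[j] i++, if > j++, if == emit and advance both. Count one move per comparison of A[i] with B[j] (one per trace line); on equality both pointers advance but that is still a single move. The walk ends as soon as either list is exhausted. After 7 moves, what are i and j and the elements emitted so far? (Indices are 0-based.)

i=0 j=0: 0<14, i++
i=1 j=0: 2<14, i++
i=2 j=0: 6<14, i++
i=3 j=0: 10<14, i++
i=4 j=0: 12<14, i++
i=5 j=0: 15>14, j++
i=5 j=1: 15==15 emit, i++,j++

i=6, j=2, emitted=[15]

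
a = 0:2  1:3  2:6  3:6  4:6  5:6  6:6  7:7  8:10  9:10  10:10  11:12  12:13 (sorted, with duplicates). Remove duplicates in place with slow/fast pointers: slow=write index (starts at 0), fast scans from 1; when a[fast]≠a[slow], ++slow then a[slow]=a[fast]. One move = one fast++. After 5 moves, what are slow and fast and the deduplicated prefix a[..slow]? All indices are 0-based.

slow=2, fast=6, prefix=[2, 3, 6]

slow=0 fast=1: a[fast]=3≠a[slow]=2 write a[1]=3, slow++,fast++
slow=1 fast=2: a[fast]=6≠a[slow]=3 write a[2]=6, slow++,fast++
slow=2 fast=3: a[fast]=6=a[slow] dup, fast++
slow=2 fast=4: a[fast]=6=a[slow] dup, fast++
slow=2 fast=5: a[fast]=6=a[slow] dup, fast++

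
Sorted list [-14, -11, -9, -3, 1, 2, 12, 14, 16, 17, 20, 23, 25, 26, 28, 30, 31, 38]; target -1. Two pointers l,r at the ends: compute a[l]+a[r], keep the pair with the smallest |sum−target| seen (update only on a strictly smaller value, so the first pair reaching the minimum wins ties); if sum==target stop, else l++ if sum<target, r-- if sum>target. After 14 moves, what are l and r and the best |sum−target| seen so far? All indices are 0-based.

l=2, r=5, best |Δ|=1

l=0 r=17: -14+38=24 d=25 *, r--
l=0 r=16: -14+31=17 d=18 *, r--
l=0 r=15: -14+30=16 d=17 *, r--
l=0 r=14: -14+28=14 d=15 *, r--
l=0 r=13: -14+26=12 d=13 *, r--
l=0 r=12: -14+25=11 d=12 *, r--
l=0 r=11: -14+23=9 d=10 *, r--
l=0 r=10: -14+20=6 d=7 *, r--
l=0 r=9: -14+17=3 d=4 *, r--
l=0 r=8: -14+16=2 d=3 *, r--
l=0 r=7: -14+14=0 d=1 *, r--
l=0 r=6: -14+12=-2 d=1, l++
l=1 r=6: -11+12=1 d=2, r--
l=1 r=5: -11+2=-9 d=8, l++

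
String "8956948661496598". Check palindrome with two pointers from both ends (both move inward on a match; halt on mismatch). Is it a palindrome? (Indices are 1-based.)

not a palindrome (mismatch at 7,10)

[1,16] '8'=='8' → l++,r--
[2,15] '9'=='9' → l++,r--
[3,14] '5'=='5' → l++,r--
[4,13] '6'=='6' → l++,r--
[5,12] '9'=='9' → l++,r--
[6,11] '4'=='4' → l++,r--
[7,10] '8'!='1' → stop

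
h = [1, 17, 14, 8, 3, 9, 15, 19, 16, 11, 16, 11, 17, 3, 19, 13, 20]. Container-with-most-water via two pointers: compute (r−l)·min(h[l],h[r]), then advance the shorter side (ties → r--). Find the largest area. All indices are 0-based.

[0,16] min(1,20)*16=16 best=16 * → l++
[1,16] min(17,20)*15=255 best=255 * → l++
[2,16] min(14,20)*14=196 best=255 → l++
[3,16] min(8,20)*13=104 best=255 → l++
[4,16] min(3,20)*12=36 best=255 → l++
[5,16] min(9,20)*11=99 best=255 → l++
[6,16] min(15,20)*10=150 best=255 → l++
[7,16] min(19,20)*9=171 best=255 → l++
[8,16] min(16,20)*8=128 best=255 → l++
[9,16] min(11,20)*7=77 best=255 → l++
[10,16] min(16,20)*6=96 best=255 → l++
[11,16] min(11,20)*5=55 best=255 → l++
[12,16] min(17,20)*4=68 best=255 → l++
[13,16] min(3,20)*3=9 best=255 → l++
[14,16] min(19,20)*2=38 best=255 → l++
[15,16] min(13,20)*1=13 best=255 → l++

max area = 255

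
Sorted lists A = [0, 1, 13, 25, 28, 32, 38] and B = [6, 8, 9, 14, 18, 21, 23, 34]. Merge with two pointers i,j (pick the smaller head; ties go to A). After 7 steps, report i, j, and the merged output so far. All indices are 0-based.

i=3, j=4, merged so far=[0, 1, 6, 8, 9, 13, 14]

i=0 j=0: A[i]=0<=B[j]=6 take 0, i++
i=1 j=0: A[i]=1<=B[j]=6 take 1, i++
i=2 j=0: A[i]=13>B[j]=6 take 6, j++
i=2 j=1: A[i]=13>B[j]=8 take 8, j++
i=2 j=2: A[i]=13>B[j]=9 take 9, j++
i=2 j=3: A[i]=13<=B[j]=14 take 13, i++
i=3 j=3: A[i]=25>B[j]=14 take 14, j++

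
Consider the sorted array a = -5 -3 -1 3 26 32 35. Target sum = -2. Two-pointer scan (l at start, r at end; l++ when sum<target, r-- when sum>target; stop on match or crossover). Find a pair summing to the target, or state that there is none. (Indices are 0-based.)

l=0 r=6: -5+35=30 >-2, r--
l=0 r=5: -5+32=27 >-2, r--
l=0 r=4: -5+26=21 >-2, r--
l=0 r=3: -5+3=-2, found

(-5, 3)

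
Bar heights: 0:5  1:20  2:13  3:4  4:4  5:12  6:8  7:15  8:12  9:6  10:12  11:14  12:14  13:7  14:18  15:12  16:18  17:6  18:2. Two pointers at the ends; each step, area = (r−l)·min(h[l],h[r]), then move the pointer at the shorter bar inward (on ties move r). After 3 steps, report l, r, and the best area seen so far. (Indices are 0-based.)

l=1, r=16, best area=96

[0,18] min(5,2)*18=36 best=36 * → r--
[0,17] min(5,6)*17=85 best=85 * → l++
[1,17] min(20,6)*16=96 best=96 * → r--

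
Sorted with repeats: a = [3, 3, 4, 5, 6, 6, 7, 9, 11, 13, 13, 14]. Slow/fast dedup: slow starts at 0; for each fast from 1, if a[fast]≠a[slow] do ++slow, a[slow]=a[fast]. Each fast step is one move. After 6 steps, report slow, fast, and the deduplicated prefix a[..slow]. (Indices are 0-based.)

slow=4, fast=7, prefix=[3, 4, 5, 6, 7]

slow=0 fast=1: a[fast]=3=a[slow] dup, fast++
slow=0 fast=2: a[fast]=4≠a[slow]=3 write a[1]=4, slow++,fast++
slow=1 fast=3: a[fast]=5≠a[slow]=4 write a[2]=5, slow++,fast++
slow=2 fast=4: a[fast]=6≠a[slow]=5 write a[3]=6, slow++,fast++
slow=3 fast=5: a[fast]=6=a[slow] dup, fast++
slow=3 fast=6: a[fast]=7≠a[slow]=6 write a[4]=7, slow++,fast++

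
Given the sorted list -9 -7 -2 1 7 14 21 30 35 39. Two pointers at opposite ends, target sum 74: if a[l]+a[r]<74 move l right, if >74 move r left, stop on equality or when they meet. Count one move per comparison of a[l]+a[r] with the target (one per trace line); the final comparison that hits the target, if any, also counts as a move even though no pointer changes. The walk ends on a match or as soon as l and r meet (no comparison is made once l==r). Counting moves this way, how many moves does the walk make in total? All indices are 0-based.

[0,9] -9+39=30 <74 → l++
[1,9] -7+39=32 <74 → l++
[2,9] -2+39=37 <74 → l++
[3,9] 1+39=40 <74 → l++
[4,9] 7+39=46 <74 → l++
[5,9] 14+39=53 <74 → l++
[6,9] 21+39=60 <74 → l++
[7,9] 30+39=69 <74 → l++
[8,9] 35+39=74 → found

9 moves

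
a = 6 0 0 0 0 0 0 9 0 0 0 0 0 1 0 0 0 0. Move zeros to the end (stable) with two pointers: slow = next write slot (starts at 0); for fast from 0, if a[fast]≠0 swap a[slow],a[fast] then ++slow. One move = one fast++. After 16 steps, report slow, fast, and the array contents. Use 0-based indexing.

slow=0 fast=0: a[fast]=6≠0 swap→a[0]=6, slow++,fast++
slow=1 fast=1: a[fast]=0, fast++
slow=1 fast=2: a[fast]=0, fast++
slow=1 fast=3: a[fast]=0, fast++
slow=1 fast=4: a[fast]=0, fast++
slow=1 fast=5: a[fast]=0, fast++
slow=1 fast=6: a[fast]=0, fast++
slow=1 fast=7: a[fast]=9≠0 swap→a[1]=9, slow++,fast++
slow=2 fast=8: a[fast]=0, fast++
slow=2 fast=9: a[fast]=0, fast++
slow=2 fast=10: a[fast]=0, fast++
slow=2 fast=11: a[fast]=0, fast++
slow=2 fast=12: a[fast]=0, fast++
slow=2 fast=13: a[fast]=1≠0 swap→a[2]=1, slow++,fast++
slow=3 fast=14: a[fast]=0, fast++
slow=3 fast=15: a[fast]=0, fast++

slow=3, fast=16, a=[6, 9, 1, 0, 0, 0, 0, 0, 0, 0, 0, 0, 0, 0, 0, 0, 0, 0]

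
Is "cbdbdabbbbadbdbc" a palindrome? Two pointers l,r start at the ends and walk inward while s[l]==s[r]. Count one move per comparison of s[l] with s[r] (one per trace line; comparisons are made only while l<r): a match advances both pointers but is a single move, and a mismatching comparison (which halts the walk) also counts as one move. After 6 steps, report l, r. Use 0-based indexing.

l=6, r=9

l=0 r=15: 'c'=='c', l++,r--
l=1 r=14: 'b'=='b', l++,r--
l=2 r=13: 'd'=='d', l++,r--
l=3 r=12: 'b'=='b', l++,r--
l=4 r=11: 'd'=='d', l++,r--
l=5 r=10: 'a'=='a', l++,r--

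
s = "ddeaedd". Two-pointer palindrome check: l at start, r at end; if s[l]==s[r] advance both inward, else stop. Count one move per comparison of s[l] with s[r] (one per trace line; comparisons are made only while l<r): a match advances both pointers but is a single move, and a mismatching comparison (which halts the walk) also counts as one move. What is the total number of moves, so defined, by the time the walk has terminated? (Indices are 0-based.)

3 moves

l=0 r=6: 'd'=='d', l++,r--
l=1 r=5: 'd'=='d', l++,r--
l=2 r=4: 'e'=='e', l++,r--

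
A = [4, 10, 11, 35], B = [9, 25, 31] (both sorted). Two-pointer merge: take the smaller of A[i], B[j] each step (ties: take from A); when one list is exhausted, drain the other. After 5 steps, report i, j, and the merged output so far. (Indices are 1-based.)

i=1 j=1: A[i]=4<=B[j]=9 take 4, i++
i=2 j=1: A[i]=10>B[j]=9 take 9, j++
i=2 j=2: A[i]=10<=B[j]=25 take 10, i++
i=3 j=2: A[i]=11<=B[j]=25 take 11, i++
i=4 j=2: A[i]=35>B[j]=25 take 25, j++

i=4, j=3, merged so far=[4, 9, 10, 11, 25]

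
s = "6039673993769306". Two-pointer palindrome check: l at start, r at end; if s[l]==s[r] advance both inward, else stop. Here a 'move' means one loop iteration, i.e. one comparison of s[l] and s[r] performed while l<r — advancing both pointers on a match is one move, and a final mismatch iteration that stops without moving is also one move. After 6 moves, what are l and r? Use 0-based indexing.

l=6, r=9

[0,15] '6'=='6' → l++,r--
[1,14] '0'=='0' → l++,r--
[2,13] '3'=='3' → l++,r--
[3,12] '9'=='9' → l++,r--
[4,11] '6'=='6' → l++,r--
[5,10] '7'=='7' → l++,r--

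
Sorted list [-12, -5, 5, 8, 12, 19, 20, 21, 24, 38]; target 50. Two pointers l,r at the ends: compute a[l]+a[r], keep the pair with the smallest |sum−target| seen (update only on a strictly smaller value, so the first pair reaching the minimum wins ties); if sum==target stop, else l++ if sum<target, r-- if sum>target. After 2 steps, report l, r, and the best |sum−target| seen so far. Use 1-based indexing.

l=1 r=10: -12+38=26 d=24 *, l++
l=2 r=10: -5+38=33 d=17 *, l++

l=3, r=10, best |Δ|=17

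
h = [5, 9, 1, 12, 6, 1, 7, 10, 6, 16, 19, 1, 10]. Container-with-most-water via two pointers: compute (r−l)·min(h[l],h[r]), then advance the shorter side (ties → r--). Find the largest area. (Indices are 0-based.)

l=0 r=12: min(5,10)*12=60 best=60 *, l++
l=1 r=12: min(9,10)*11=99 best=99 *, l++
l=2 r=12: min(1,10)*10=10 best=99, l++
l=3 r=12: min(12,10)*9=90 best=99, r--
l=3 r=11: min(12,1)*8=8 best=99, r--
l=3 r=10: min(12,19)*7=84 best=99, l++
l=4 r=10: min(6,19)*6=36 best=99, l++
l=5 r=10: min(1,19)*5=5 best=99, l++
l=6 r=10: min(7,19)*4=28 best=99, l++
l=7 r=10: min(10,19)*3=30 best=99, l++
l=8 r=10: min(6,19)*2=12 best=99, l++
l=9 r=10: min(16,19)*1=16 best=99, l++

max area = 99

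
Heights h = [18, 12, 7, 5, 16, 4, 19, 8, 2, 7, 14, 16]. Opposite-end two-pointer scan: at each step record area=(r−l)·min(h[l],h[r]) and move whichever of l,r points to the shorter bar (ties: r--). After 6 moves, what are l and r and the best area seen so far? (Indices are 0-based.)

l=0 r=11: min(18,16)*11=176 best=176 *, r--
l=0 r=10: min(18,14)*10=140 best=176, r--
l=0 r=9: min(18,7)*9=63 best=176, r--
l=0 r=8: min(18,2)*8=16 best=176, r--
l=0 r=7: min(18,8)*7=56 best=176, r--
l=0 r=6: min(18,19)*6=108 best=176, l++

l=1, r=6, best area=176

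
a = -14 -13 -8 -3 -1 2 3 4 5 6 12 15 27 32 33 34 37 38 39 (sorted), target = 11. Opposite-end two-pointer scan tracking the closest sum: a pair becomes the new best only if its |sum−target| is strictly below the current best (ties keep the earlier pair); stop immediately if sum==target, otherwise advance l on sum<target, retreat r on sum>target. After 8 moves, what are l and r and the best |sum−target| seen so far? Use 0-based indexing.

l=1, r=11, best |Δ|=2

l=0 r=18: -14+39=25 d=14 *, r--
l=0 r=17: -14+38=24 d=13 *, r--
l=0 r=16: -14+37=23 d=12 *, r--
l=0 r=15: -14+34=20 d=9 *, r--
l=0 r=14: -14+33=19 d=8 *, r--
l=0 r=13: -14+32=18 d=7 *, r--
l=0 r=12: -14+27=13 d=2 *, r--
l=0 r=11: -14+15=1 d=10, l++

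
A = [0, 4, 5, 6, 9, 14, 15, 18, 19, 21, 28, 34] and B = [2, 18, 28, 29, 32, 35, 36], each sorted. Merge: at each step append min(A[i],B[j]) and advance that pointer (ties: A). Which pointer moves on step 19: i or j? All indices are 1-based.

j

i=1 j=1: A[i]=0<=B[j]=2 take 0, i++
i=2 j=1: A[i]=4>B[j]=2 take 2, j++
i=2 j=2: A[i]=4<=B[j]=18 take 4, i++
i=3 j=2: A[i]=5<=B[j]=18 take 5, i++
i=4 j=2: A[i]=6<=B[j]=18 take 6, i++
i=5 j=2: A[i]=9<=B[j]=18 take 9, i++
i=6 j=2: A[i]=14<=B[j]=18 take 14, i++
i=7 j=2: A[i]=15<=B[j]=18 take 15, i++
i=8 j=2: A[i]=18<=B[j]=18 take 18, i++
i=9 j=2: A[i]=19>B[j]=18 take 18, j++
i=9 j=3: A[i]=19<=B[j]=28 take 19, i++
i=10 j=3: A[i]=21<=B[j]=28 take 21, i++
i=11 j=3: A[i]=28<=B[j]=28 take 28, i++
i=12 j=3: A[i]=34>B[j]=28 take 28, j++
i=12 j=4: A[i]=34>B[j]=29 take 29, j++
i=12 j=5: A[i]=34>B[j]=32 take 32, j++
i=12 j=6: A[i]=34<=B[j]=35 take 34, i++
i=13 j=6: A done, take B[j]=35, j++
i=13 j=7: A done, take B[j]=36, j++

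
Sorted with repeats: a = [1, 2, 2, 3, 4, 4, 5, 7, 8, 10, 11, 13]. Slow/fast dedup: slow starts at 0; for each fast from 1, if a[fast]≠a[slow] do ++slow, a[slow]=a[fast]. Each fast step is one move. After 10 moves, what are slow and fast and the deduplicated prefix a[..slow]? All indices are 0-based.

slow=0 fast=1: a[fast]=2≠a[slow]=1 write a[1]=2, slow++,fast++
slow=1 fast=2: a[fast]=2=a[slow] dup, fast++
slow=1 fast=3: a[fast]=3≠a[slow]=2 write a[2]=3, slow++,fast++
slow=2 fast=4: a[fast]=4≠a[slow]=3 write a[3]=4, slow++,fast++
slow=3 fast=5: a[fast]=4=a[slow] dup, fast++
slow=3 fast=6: a[fast]=5≠a[slow]=4 write a[4]=5, slow++,fast++
slow=4 fast=7: a[fast]=7≠a[slow]=5 write a[5]=7, slow++,fast++
slow=5 fast=8: a[fast]=8≠a[slow]=7 write a[6]=8, slow++,fast++
slow=6 fast=9: a[fast]=10≠a[slow]=8 write a[7]=10, slow++,fast++
slow=7 fast=10: a[fast]=11≠a[slow]=10 write a[8]=11, slow++,fast++

slow=8, fast=11, prefix=[1, 2, 3, 4, 5, 7, 8, 10, 11]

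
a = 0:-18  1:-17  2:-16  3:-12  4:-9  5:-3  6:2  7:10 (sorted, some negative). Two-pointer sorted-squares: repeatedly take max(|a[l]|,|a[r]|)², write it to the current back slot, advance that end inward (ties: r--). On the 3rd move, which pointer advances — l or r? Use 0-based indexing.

l

l=0 r=7: |-18|>|10| out[7]=324, l++
l=1 r=7: |-17|>|10| out[6]=289, l++
l=2 r=7: |-16|>|10| out[5]=256, l++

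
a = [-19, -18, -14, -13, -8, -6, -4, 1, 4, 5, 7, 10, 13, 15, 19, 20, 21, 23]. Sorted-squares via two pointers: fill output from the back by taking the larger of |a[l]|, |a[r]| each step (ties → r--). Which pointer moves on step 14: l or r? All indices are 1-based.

l

l=1 r=18: |-19|<=|23| out[18]=529, r--
l=1 r=17: |-19|<=|21| out[17]=441, r--
l=1 r=16: |-19|<=|20| out[16]=400, r--
l=1 r=15: |-19|<=|19| out[15]=361, r--
l=1 r=14: |-19|>|15| out[14]=361, l++
l=2 r=14: |-18|>|15| out[13]=324, l++
l=3 r=14: |-14|<=|15| out[12]=225, r--
l=3 r=13: |-14|>|13| out[11]=196, l++
l=4 r=13: |-13|<=|13| out[10]=169, r--
l=4 r=12: |-13|>|10| out[9]=169, l++
l=5 r=12: |-8|<=|10| out[8]=100, r--
l=5 r=11: |-8|>|7| out[7]=64, l++
l=6 r=11: |-6|<=|7| out[6]=49, r--
l=6 r=10: |-6|>|5| out[5]=36, l++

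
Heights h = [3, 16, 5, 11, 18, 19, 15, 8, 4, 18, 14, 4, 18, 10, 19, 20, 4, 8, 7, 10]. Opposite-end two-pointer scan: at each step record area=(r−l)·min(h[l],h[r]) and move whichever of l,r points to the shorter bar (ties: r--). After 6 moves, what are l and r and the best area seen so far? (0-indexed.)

l=2, r=15, best area=224

[0,19] min(3,10)*19=57 best=57 * → l++
[1,19] min(16,10)*18=180 best=180 * → r--
[1,18] min(16,7)*17=119 best=180 → r--
[1,17] min(16,8)*16=128 best=180 → r--
[1,16] min(16,4)*15=60 best=180 → r--
[1,15] min(16,20)*14=224 best=224 * → l++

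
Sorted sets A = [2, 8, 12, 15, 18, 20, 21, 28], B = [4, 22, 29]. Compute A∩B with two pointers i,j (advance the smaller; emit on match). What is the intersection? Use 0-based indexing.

i=0 j=0: 2<4, i++
i=1 j=0: 8>4, j++
i=1 j=1: 8<22, i++
i=2 j=1: 12<22, i++
i=3 j=1: 15<22, i++
i=4 j=1: 18<22, i++
i=5 j=1: 20<22, i++
i=6 j=1: 21<22, i++
i=7 j=1: 28>22, j++
i=7 j=2: 28<29, i++

intersection = []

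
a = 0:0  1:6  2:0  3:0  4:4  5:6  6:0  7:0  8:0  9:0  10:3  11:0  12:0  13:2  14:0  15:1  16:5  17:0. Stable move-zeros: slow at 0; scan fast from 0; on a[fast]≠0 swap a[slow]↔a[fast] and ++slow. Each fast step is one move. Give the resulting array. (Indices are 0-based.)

[6, 4, 6, 3, 2, 1, 5, 0, 0, 0, 0, 0, 0, 0, 0, 0, 0, 0]

(s=0,f=0) a[fast]=0 → fast++
(s=0,f=1) a[fast]=6≠0 swap→a[0]=6 → slow++,fast++
(s=1,f=2) a[fast]=0 → fast++
(s=1,f=3) a[fast]=0 → fast++
(s=1,f=4) a[fast]=4≠0 swap→a[1]=4 → slow++,fast++
(s=2,f=5) a[fast]=6≠0 swap→a[2]=6 → slow++,fast++
(s=3,f=6) a[fast]=0 → fast++
(s=3,f=7) a[fast]=0 → fast++
(s=3,f=8) a[fast]=0 → fast++
(s=3,f=9) a[fast]=0 → fast++
(s=3,f=10) a[fast]=3≠0 swap→a[3]=3 → slow++,fast++
(s=4,f=11) a[fast]=0 → fast++
(s=4,f=12) a[fast]=0 → fast++
(s=4,f=13) a[fast]=2≠0 swap→a[4]=2 → slow++,fast++
(s=5,f=14) a[fast]=0 → fast++
(s=5,f=15) a[fast]=1≠0 swap→a[5]=1 → slow++,fast++
(s=6,f=16) a[fast]=5≠0 swap→a[6]=5 → slow++,fast++
(s=7,f=17) a[fast]=0 → fast++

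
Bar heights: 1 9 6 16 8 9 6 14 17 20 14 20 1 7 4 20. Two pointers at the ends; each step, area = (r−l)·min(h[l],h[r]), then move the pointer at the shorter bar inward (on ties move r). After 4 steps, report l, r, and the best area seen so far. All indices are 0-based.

l=4, r=15, best area=192

[0,15] min(1,20)*15=15 best=15 * → l++
[1,15] min(9,20)*14=126 best=126 * → l++
[2,15] min(6,20)*13=78 best=126 → l++
[3,15] min(16,20)*12=192 best=192 * → l++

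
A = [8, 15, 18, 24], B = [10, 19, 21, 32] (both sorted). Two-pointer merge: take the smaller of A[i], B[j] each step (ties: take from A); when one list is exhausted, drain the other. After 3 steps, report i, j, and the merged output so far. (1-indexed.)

i=3, j=2, merged so far=[8, 10, 15]

i=1 j=1: A[i]=8<=B[j]=10 take 8, i++
i=2 j=1: A[i]=15>B[j]=10 take 10, j++
i=2 j=2: A[i]=15<=B[j]=19 take 15, i++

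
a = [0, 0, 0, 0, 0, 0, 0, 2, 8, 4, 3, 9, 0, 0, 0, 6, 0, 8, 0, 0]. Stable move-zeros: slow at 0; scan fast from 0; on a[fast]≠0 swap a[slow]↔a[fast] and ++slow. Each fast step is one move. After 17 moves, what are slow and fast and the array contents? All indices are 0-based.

slow=6, fast=17, a=[2, 8, 4, 3, 9, 6, 0, 0, 0, 0, 0, 0, 0, 0, 0, 0, 0, 8, 0, 0]

(s=0,f=0) a[fast]=0 → fast++
(s=0,f=1) a[fast]=0 → fast++
(s=0,f=2) a[fast]=0 → fast++
(s=0,f=3) a[fast]=0 → fast++
(s=0,f=4) a[fast]=0 → fast++
(s=0,f=5) a[fast]=0 → fast++
(s=0,f=6) a[fast]=0 → fast++
(s=0,f=7) a[fast]=2≠0 swap→a[0]=2 → slow++,fast++
(s=1,f=8) a[fast]=8≠0 swap→a[1]=8 → slow++,fast++
(s=2,f=9) a[fast]=4≠0 swap→a[2]=4 → slow++,fast++
(s=3,f=10) a[fast]=3≠0 swap→a[3]=3 → slow++,fast++
(s=4,f=11) a[fast]=9≠0 swap→a[4]=9 → slow++,fast++
(s=5,f=12) a[fast]=0 → fast++
(s=5,f=13) a[fast]=0 → fast++
(s=5,f=14) a[fast]=0 → fast++
(s=5,f=15) a[fast]=6≠0 swap→a[5]=6 → slow++,fast++
(s=6,f=16) a[fast]=0 → fast++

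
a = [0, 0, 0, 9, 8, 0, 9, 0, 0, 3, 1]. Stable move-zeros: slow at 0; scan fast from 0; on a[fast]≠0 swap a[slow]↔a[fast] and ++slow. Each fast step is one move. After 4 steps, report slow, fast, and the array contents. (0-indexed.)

slow=1, fast=4, a=[9, 0, 0, 0, 8, 0, 9, 0, 0, 3, 1]

(s=0,f=0) a[fast]=0 → fast++
(s=0,f=1) a[fast]=0 → fast++
(s=0,f=2) a[fast]=0 → fast++
(s=0,f=3) a[fast]=9≠0 swap→a[0]=9 → slow++,fast++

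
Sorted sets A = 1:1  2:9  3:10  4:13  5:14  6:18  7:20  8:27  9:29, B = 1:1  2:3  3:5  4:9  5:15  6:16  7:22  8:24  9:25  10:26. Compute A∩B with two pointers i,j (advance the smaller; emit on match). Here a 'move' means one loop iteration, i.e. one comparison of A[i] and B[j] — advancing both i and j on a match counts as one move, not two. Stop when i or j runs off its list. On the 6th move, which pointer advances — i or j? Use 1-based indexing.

i=1 j=1: 1==1 emit, i++,j++
i=2 j=2: 9>3, j++
i=2 j=3: 9>5, j++
i=2 j=4: 9==9 emit, i++,j++
i=3 j=5: 10<15, i++
i=4 j=5: 13<15, i++

i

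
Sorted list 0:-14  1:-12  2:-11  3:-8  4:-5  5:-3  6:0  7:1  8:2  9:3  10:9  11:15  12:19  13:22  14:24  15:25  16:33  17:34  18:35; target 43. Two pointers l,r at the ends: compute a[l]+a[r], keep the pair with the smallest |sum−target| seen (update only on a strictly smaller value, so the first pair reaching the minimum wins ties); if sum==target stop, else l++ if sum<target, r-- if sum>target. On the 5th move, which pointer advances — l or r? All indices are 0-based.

[0,18] -14+35=21 d=22 * → l++
[1,18] -12+35=23 d=20 * → l++
[2,18] -11+35=24 d=19 * → l++
[3,18] -8+35=27 d=16 * → l++
[4,18] -5+35=30 d=13 * → l++

l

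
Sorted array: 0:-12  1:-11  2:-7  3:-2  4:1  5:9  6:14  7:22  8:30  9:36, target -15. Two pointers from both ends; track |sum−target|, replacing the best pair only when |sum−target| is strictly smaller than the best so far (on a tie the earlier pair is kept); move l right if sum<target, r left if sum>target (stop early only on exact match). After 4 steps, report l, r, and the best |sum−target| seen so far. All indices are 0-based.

l=0, r=5, best |Δ|=17

l=0 r=9: -12+36=24 d=39 *, r--
l=0 r=8: -12+30=18 d=33 *, r--
l=0 r=7: -12+22=10 d=25 *, r--
l=0 r=6: -12+14=2 d=17 *, r--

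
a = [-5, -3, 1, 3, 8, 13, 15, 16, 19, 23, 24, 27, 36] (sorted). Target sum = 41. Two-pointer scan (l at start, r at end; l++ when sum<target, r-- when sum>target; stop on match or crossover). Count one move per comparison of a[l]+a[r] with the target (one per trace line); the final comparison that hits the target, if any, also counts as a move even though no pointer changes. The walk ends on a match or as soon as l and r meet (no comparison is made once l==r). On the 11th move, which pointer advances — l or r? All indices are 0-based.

[0,12] -5+36=31 <41 → l++
[1,12] -3+36=33 <41 → l++
[2,12] 1+36=37 <41 → l++
[3,12] 3+36=39 <41 → l++
[4,12] 8+36=44 >41 → r--
[4,11] 8+27=35 <41 → l++
[5,11] 13+27=40 <41 → l++
[6,11] 15+27=42 >41 → r--
[6,10] 15+24=39 <41 → l++
[7,10] 16+24=40 <41 → l++
[8,10] 19+24=43 >41 → r--

r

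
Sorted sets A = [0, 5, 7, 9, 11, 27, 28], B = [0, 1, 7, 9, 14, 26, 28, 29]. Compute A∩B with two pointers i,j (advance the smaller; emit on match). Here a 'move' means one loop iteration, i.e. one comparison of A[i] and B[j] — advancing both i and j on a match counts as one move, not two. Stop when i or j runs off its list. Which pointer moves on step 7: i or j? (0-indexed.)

j

[i=0,j=0] 0==0 emit → i++,j++
[i=1,j=1] 5>1 → j++
[i=1,j=2] 5<7 → i++
[i=2,j=2] 7==7 emit → i++,j++
[i=3,j=3] 9==9 emit → i++,j++
[i=4,j=4] 11<14 → i++
[i=5,j=4] 27>14 → j++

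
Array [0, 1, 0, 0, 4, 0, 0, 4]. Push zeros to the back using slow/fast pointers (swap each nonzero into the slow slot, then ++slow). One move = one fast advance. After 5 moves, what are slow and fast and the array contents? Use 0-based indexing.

slow=2, fast=5, a=[1, 4, 0, 0, 0, 0, 0, 4]

(s=0,f=0) a[fast]=0 → fast++
(s=0,f=1) a[fast]=1≠0 swap→a[0]=1 → slow++,fast++
(s=1,f=2) a[fast]=0 → fast++
(s=1,f=3) a[fast]=0 → fast++
(s=1,f=4) a[fast]=4≠0 swap→a[1]=4 → slow++,fast++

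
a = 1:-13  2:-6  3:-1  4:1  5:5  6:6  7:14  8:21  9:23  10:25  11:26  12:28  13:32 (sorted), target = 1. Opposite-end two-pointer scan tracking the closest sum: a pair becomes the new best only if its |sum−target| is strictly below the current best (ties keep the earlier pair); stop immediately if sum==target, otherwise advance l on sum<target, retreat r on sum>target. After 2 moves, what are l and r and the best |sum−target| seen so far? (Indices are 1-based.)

l=1, r=11, best |Δ|=14

l=1 r=13: -13+32=19 d=18 *, r--
l=1 r=12: -13+28=15 d=14 *, r--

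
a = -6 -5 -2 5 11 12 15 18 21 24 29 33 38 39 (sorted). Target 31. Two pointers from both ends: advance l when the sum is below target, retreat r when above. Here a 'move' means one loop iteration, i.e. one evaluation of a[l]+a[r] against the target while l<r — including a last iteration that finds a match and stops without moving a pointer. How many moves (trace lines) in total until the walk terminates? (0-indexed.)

[0,13] -6+39=33 >31 → r--
[0,12] -6+38=32 >31 → r--
[0,11] -6+33=27 <31 → l++
[1,11] -5+33=28 <31 → l++
[2,11] -2+33=31 → found

5 moves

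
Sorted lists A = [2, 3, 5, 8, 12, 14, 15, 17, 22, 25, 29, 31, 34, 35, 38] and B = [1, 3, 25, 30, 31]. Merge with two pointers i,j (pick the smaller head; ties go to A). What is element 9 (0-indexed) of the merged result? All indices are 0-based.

merged[9] = 17

i=0 j=0: A[i]=2>B[j]=1 take 1, j++
i=0 j=1: A[i]=2<=B[j]=3 take 2, i++
i=1 j=1: A[i]=3<=B[j]=3 take 3, i++
i=2 j=1: A[i]=5>B[j]=3 take 3, j++
i=2 j=2: A[i]=5<=B[j]=25 take 5, i++
i=3 j=2: A[i]=8<=B[j]=25 take 8, i++
i=4 j=2: A[i]=12<=B[j]=25 take 12, i++
i=5 j=2: A[i]=14<=B[j]=25 take 14, i++
i=6 j=2: A[i]=15<=B[j]=25 take 15, i++
i=7 j=2: A[i]=17<=B[j]=25 take 17, i++
i=8 j=2: A[i]=22<=B[j]=25 take 22, i++
i=9 j=2: A[i]=25<=B[j]=25 take 25, i++
i=10 j=2: A[i]=29>B[j]=25 take 25, j++
i=10 j=3: A[i]=29<=B[j]=30 take 29, i++
i=11 j=3: A[i]=31>B[j]=30 take 30, j++
i=11 j=4: A[i]=31<=B[j]=31 take 31, i++
i=12 j=4: A[i]=34>B[j]=31 take 31, j++
i=12 j=5: B done, take A[i]=34, i++
i=13 j=5: B done, take A[i]=35, i++
i=14 j=5: B done, take A[i]=38, i++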